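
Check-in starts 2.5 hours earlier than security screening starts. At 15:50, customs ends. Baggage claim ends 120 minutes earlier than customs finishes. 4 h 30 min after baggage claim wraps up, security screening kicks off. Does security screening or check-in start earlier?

check-in

Baggage claim ends at 15:50 − 120 min = 13:50.
Security screening starts at 13:50 + 270 min = 18:20.
Check-in starts at 18:20 − 150 min = 15:50.
Security screening starts at 18:20 and check-in starts at 15:50, so check-in is first.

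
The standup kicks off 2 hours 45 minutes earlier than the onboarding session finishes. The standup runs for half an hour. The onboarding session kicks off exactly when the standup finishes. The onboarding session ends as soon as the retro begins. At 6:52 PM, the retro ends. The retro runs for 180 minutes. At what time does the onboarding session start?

The retro starts at 6:52 PM − 180 min = 3:52 PM.
So the onboarding session ends at 3:52 PM.
The standup starts at 3:52 PM − 165 min = 1:07 PM.
The standup ends at 1:07 PM + 30 min = 1:37 PM.
So the onboarding session starts at 1:37 PM.

1:37 PM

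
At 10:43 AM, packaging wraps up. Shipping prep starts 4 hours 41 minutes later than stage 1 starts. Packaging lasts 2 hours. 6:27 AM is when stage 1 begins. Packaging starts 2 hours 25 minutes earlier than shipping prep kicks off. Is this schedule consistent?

Yes

Shipping prep starts at 6:27 AM + 281 min = 11:08 AM.
Packaging starts at 11:08 AM − 145 min = 8:43 AM.
Packaging ends at 8:43 AM + 120 min = 10:43 AM.
That matches the stated 10:43 AM, so the schedule is consistent.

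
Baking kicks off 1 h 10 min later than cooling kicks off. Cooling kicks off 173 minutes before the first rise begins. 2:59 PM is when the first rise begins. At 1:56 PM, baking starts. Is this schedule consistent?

Cooling starts at 2:59 PM − 173 min = 12:06 PM.
Baking starts at 12:06 PM + 70 min = 1:16 PM.
But baking is also said to start at 1:56 PM — a 40-minute conflict.

No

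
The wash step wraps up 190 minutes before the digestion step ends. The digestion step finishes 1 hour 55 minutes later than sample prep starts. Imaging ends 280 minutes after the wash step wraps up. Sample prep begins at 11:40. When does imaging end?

The digestion step ends at 11:40 + 115 min = 13:35.
The wash step ends at 13:35 − 190 min = 10:25.
Imaging ends at 10:25 + 280 min = 15:05.

15:05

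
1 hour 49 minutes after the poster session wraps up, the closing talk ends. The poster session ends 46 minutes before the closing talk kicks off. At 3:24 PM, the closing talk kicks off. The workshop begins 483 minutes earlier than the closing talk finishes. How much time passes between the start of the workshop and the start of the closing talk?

420 minutes

The poster session ends at 3:24 PM − 46 min = 2:38 PM.
The closing talk ends at 2:38 PM + 109 min = 4:27 PM.
The workshop starts at 4:27 PM − 483 min = 8:24 AM.
From 8:24 AM to 3:24 PM is 420 minutes.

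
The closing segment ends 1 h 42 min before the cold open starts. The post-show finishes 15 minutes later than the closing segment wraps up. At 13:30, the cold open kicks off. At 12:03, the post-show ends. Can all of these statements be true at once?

The closing segment ends at 13:30 − 102 min = 11:48.
The post-show ends at 11:48 + 15 min = 12:03.
That matches the stated 12:03, so the schedule is consistent.

Yes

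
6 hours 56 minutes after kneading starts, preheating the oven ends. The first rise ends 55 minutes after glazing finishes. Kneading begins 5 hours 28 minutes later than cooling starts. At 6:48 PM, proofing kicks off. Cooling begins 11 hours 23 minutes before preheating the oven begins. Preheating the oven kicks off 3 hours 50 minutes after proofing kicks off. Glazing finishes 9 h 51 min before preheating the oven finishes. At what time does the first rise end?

2:43 PM

Preheating the oven starts at 6:48 PM + 230 min = 10:38 PM.
Cooling starts at 10:38 PM − 683 min = 11:15 AM.
Kneading starts at 11:15 AM + 328 min = 4:43 PM.
Preheating the oven ends at 4:43 PM + 416 min = 11:39 PM.
Glazing ends at 11:39 PM − 591 min = 1:48 PM.
The first rise ends at 1:48 PM + 55 min = 2:43 PM.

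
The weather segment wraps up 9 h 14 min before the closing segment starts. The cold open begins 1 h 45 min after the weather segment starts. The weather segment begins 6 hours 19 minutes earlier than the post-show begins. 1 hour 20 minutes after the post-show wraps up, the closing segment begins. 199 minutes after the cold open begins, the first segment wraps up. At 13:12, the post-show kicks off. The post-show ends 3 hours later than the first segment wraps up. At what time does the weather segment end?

07:03

The weather segment starts at 13:12 − 379 min = 06:53.
The cold open starts at 06:53 + 105 min = 08:38.
The first segment ends at 08:38 + 199 min = 11:57.
The post-show ends at 11:57 + 180 min = 14:57.
The closing segment starts at 14:57 + 80 min = 16:17.
The weather segment ends at 16:17 − 554 min = 07:03.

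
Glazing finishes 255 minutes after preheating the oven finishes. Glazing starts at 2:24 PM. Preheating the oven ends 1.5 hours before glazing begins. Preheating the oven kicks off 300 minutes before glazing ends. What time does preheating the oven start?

12:09 PM

Preheating the oven ends at 2:24 PM − 90 min = 12:54 PM.
Glazing ends at 12:54 PM + 255 min = 5:09 PM.
Preheating the oven starts at 5:09 PM − 300 min = 12:09 PM.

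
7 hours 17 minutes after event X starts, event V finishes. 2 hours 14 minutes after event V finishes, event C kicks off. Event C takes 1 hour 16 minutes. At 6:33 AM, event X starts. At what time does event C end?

Event V ends at 6:33 AM + 437 min = 1:50 PM.
Event C starts at 1:50 PM + 134 min = 4:04 PM.
Event C ends at 4:04 PM + 76 min = 5:20 PM.

5:20 PM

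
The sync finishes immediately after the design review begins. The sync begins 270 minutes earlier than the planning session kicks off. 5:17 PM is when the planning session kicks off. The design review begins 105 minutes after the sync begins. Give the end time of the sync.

2:32 PM

The sync starts at 5:17 PM − 270 min = 12:47 PM.
The design review starts at 12:47 PM + 105 min = 2:32 PM.
So the sync ends at 2:32 PM.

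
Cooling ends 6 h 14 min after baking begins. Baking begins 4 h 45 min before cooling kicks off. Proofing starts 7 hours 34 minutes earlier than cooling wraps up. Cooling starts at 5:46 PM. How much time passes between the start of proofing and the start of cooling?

6 h 5 min

Baking starts at 5:46 PM − 285 min = 1:01 PM.
Cooling ends at 1:01 PM + 374 min = 7:15 PM.
Proofing starts at 7:15 PM − 454 min = 11:41 AM.
From 11:41 AM to 5:46 PM is 6 h 5 min.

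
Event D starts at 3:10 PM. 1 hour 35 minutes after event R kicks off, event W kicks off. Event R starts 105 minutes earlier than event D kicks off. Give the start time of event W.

Event R starts at 3:10 PM − 105 min = 1:25 PM.
Event W starts at 1:25 PM + 95 min = 3:00 PM.

3:00 PM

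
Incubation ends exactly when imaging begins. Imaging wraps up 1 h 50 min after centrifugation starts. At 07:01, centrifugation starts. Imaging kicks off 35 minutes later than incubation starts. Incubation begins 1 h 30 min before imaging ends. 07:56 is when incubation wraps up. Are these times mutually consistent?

Yes

Imaging ends at 07:01 + 110 min = 08:51.
Incubation starts at 08:51 − 90 min = 07:21.
Imaging starts at 07:21 + 35 min = 07:56.
So incubation ends at 07:56.
That matches the stated 07:56, so the schedule is consistent.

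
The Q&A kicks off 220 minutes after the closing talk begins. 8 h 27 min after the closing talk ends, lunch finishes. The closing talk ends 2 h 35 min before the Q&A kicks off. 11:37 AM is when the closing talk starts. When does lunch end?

The Q&A starts at 11:37 AM + 220 min = 3:17 PM.
The closing talk ends at 3:17 PM − 155 min = 12:42 PM.
Lunch ends at 12:42 PM + 507 min = 9:09 PM.

9:09 PM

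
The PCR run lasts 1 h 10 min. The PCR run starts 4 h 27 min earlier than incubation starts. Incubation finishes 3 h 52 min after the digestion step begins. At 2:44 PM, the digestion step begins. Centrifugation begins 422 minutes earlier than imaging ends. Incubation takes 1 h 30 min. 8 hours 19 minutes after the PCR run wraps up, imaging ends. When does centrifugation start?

Incubation ends at 2:44 PM + 232 min = 6:36 PM.
Incubation starts at 6:36 PM − 90 min = 5:06 PM.
The PCR run starts at 5:06 PM − 267 min = 12:39 PM.
The PCR run ends at 12:39 PM + 70 min = 1:49 PM.
Imaging ends at 1:49 PM + 499 min = 10:08 PM.
Centrifugation starts at 10:08 PM − 422 min = 3:06 PM.

3:06 PM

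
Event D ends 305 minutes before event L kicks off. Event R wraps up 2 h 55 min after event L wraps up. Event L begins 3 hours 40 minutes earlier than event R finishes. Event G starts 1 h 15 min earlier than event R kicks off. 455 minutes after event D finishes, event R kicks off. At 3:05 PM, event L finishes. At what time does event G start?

Event R ends at 3:05 PM + 175 min = 6:00 PM.
Event L starts at 6:00 PM − 220 min = 2:20 PM.
Event D ends at 2:20 PM − 305 min = 9:15 AM.
Event R starts at 9:15 AM + 455 min = 4:50 PM.
Event G starts at 4:50 PM − 75 min = 3:35 PM.

3:35 PM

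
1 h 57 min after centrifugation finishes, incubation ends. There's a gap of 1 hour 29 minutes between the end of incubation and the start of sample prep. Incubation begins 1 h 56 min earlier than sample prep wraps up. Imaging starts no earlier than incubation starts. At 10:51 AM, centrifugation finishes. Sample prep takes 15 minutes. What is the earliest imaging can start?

Incubation ends at 10:51 AM + 117 min = 12:48 PM.
Sample prep starts at 12:48 PM + 89 min = 2:17 PM.
Sample prep ends at 2:17 PM + 15 min = 2:32 PM.
Incubation starts at 2:32 PM − 116 min = 12:36 PM.
Imaging is bounded by incubation, so the earliest it can start is 12:36 PM.

12:36 PM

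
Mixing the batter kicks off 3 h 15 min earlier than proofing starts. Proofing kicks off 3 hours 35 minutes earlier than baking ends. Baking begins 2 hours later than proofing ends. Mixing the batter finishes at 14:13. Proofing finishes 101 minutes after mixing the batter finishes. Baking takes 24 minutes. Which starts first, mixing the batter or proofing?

mixing the batter

Proofing ends at 14:13 + 101 min = 15:54.
Baking starts at 15:54 + 120 min = 17:54.
Baking ends at 17:54 + 24 min = 18:18.
Proofing starts at 18:18 − 215 min = 14:43.
Mixing the batter starts at 14:43 − 195 min = 11:28.
Mixing the batter starts at 11:28 and proofing starts at 14:43, so mixing the batter is first.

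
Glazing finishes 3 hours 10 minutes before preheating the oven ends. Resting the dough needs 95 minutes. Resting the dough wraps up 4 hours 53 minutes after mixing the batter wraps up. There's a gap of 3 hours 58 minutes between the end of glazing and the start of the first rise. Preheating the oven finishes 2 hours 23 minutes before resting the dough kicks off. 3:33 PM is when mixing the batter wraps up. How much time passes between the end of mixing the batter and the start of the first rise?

1 hour 43 minutes

Resting the dough ends at 3:33 PM + 293 min = 8:26 PM.
Resting the dough starts at 8:26 PM − 95 min = 6:51 PM.
Preheating the oven ends at 6:51 PM − 143 min = 4:28 PM.
Glazing ends at 4:28 PM − 190 min = 1:18 PM.
The first rise starts at 1:18 PM + 238 min = 5:16 PM.
From 3:33 PM to 5:16 PM is 1 hour 43 minutes.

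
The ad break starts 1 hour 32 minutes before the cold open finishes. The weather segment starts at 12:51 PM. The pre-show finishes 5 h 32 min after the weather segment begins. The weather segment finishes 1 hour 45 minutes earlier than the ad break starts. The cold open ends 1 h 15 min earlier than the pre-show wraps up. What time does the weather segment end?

1:51 PM

The pre-show ends at 12:51 PM + 332 min = 6:23 PM.
The cold open ends at 6:23 PM − 75 min = 5:08 PM.
The ad break starts at 5:08 PM − 92 min = 3:36 PM.
The weather segment ends at 3:36 PM − 105 min = 1:51 PM.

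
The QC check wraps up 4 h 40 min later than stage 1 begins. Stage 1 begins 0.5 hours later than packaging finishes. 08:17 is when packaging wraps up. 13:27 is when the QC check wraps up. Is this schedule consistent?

Stage 1 starts at 08:17 + 30 min = 08:47.
The QC check ends at 08:47 + 280 min = 13:27.
That matches the stated 13:27, so the schedule is consistent.

Yes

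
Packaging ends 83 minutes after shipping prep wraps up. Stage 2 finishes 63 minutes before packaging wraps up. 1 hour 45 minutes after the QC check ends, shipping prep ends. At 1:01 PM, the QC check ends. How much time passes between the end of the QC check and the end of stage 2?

2 hours 5 minutes

Shipping prep ends at 1:01 PM + 105 min = 2:46 PM.
Packaging ends at 2:46 PM + 83 min = 4:09 PM.
Stage 2 ends at 4:09 PM − 63 min = 3:06 PM.
From 1:01 PM to 3:06 PM is 2 hours 5 minutes.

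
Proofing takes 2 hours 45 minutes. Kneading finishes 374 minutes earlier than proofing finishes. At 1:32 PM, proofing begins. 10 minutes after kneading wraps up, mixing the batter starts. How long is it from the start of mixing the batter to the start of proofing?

Proofing ends at 1:32 PM + 165 min = 4:17 PM.
Kneading ends at 4:17 PM − 374 min = 10:03 AM.
Mixing the batter starts at 10:03 AM + 10 min = 10:13 AM.
From 10:13 AM to 1:32 PM is 199 minutes.

199 minutes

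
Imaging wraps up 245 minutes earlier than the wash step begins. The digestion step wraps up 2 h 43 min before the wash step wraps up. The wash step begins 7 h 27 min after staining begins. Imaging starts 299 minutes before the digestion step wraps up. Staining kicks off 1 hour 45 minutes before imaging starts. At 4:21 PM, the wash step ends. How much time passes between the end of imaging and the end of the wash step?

6 hours 5 minutes

The digestion step ends at 4:21 PM − 163 min = 1:38 PM.
Imaging starts at 1:38 PM − 299 min = 8:39 AM.
Staining starts at 8:39 AM − 105 min = 6:54 AM.
The wash step starts at 6:54 AM + 447 min = 2:21 PM.
Imaging ends at 2:21 PM − 245 min = 10:16 AM.
From 10:16 AM to 4:21 PM is 6 hours 5 minutes.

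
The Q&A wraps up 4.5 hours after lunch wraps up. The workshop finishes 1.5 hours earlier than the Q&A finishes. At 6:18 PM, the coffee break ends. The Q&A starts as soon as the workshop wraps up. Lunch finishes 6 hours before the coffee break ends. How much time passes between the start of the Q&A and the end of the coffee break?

3 hours

Lunch ends at 6:18 PM − 360 min = 12:18 PM.
The Q&A ends at 12:18 PM + 270 min = 4:48 PM.
The workshop ends at 4:48 PM − 90 min = 3:18 PM.
So the Q&A starts at 3:18 PM.
From 3:18 PM to 6:18 PM is 3 hours.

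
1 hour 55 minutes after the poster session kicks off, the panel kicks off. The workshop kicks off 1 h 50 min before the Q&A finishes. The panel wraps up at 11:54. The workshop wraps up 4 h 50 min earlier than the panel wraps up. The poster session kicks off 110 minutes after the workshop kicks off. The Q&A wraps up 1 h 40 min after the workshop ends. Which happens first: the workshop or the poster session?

the workshop

The workshop ends at 11:54 − 290 min = 07:04.
The Q&A ends at 07:04 + 100 min = 08:44.
The workshop starts at 08:44 − 110 min = 06:54.
The poster session starts at 06:54 + 110 min = 08:44.
The workshop starts at 06:54 and the poster session starts at 08:44, so the workshop is first.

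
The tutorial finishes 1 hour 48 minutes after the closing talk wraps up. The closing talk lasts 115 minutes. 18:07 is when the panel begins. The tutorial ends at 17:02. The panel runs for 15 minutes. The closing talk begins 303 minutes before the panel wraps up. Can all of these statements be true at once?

Yes

The panel ends at 18:07 + 15 min = 18:22.
The closing talk starts at 18:22 − 303 min = 13:19.
The closing talk ends at 13:19 + 115 min = 15:14.
The tutorial ends at 15:14 + 108 min = 17:02.
That matches the stated 17:02, so the schedule is consistent.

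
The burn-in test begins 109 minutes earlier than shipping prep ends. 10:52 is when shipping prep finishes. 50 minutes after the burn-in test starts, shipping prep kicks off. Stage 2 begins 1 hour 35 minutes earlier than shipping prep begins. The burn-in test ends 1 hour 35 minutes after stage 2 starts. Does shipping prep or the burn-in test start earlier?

the burn-in test

The burn-in test starts at 10:52 − 109 min = 09:03.
Shipping prep starts at 09:03 + 50 min = 09:53.
Shipping prep starts at 09:53 and the burn-in test starts at 09:03, so the burn-in test is first.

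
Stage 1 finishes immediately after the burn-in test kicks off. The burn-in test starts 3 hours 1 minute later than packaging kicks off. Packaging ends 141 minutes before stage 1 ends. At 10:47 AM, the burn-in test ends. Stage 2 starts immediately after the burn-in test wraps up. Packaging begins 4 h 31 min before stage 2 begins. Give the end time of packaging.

Stage 2 starts at 10:47 AM.
Packaging starts at 10:47 AM − 271 min = 6:16 AM.
The burn-in test starts at 6:16 AM + 181 min = 9:17 AM.
So stage 1 ends at 9:17 AM.
Packaging ends at 9:17 AM − 141 min = 6:56 AM.

6:56 AM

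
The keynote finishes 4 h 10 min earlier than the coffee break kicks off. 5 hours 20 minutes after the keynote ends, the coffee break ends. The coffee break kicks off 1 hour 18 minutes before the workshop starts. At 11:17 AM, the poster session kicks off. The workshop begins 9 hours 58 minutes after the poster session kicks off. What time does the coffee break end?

The workshop starts at 11:17 AM + 598 min = 9:15 PM.
The coffee break starts at 9:15 PM − 78 min = 7:57 PM.
The keynote ends at 7:57 PM − 250 min = 3:47 PM.
The coffee break ends at 3:47 PM + 320 min = 9:07 PM.

9:07 PM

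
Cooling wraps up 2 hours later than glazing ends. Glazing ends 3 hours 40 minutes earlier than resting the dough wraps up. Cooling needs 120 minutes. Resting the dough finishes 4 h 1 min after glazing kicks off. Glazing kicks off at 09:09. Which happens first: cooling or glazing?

glazing

Resting the dough ends at 09:09 + 241 min = 13:10.
Glazing ends at 13:10 − 220 min = 09:30.
Cooling ends at 09:30 + 120 min = 11:30.
Cooling starts at 11:30 − 120 min = 09:30.
Cooling starts at 09:30 and glazing starts at 09:09, so glazing is first.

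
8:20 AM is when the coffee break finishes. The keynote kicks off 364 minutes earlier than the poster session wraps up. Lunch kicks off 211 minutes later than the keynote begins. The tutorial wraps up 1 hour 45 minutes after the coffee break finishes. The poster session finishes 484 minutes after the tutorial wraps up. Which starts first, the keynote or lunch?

The tutorial ends at 8:20 AM + 105 min = 10:05 AM.
The poster session ends at 10:05 AM + 484 min = 6:09 PM.
The keynote starts at 6:09 PM − 364 min = 12:05 PM.
Lunch starts at 12:05 PM + 211 min = 3:36 PM.
The keynote starts at 12:05 PM and lunch starts at 3:36 PM, so the keynote is first.

the keynote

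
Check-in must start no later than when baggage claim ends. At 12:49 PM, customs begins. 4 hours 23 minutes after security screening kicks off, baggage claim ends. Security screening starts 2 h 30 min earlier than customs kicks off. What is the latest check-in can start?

2:42 PM

Security screening starts at 12:49 PM − 150 min = 10:19 AM.
Baggage claim ends at 10:19 AM + 263 min = 2:42 PM.
Check-in is bounded by baggage claim, so the latest it can start is 2:42 PM.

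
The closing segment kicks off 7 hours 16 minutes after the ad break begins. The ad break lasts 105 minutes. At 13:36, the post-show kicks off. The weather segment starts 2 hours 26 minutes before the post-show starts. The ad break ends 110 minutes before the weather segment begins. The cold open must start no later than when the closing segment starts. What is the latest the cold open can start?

14:51

The weather segment starts at 13:36 − 146 min = 11:10.
The ad break ends at 11:10 − 110 min = 09:20.
The ad break starts at 09:20 − 105 min = 07:35.
The closing segment starts at 07:35 + 436 min = 14:51.
The cold open is bounded by the closing segment, so the latest it can start is 14:51.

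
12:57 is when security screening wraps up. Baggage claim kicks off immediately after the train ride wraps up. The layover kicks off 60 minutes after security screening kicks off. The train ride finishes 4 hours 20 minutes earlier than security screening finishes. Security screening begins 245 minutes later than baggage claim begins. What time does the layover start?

13:42

The train ride ends at 12:57 − 260 min = 08:37.
So baggage claim starts at 08:37.
Security screening starts at 08:37 + 245 min = 12:42.
The layover starts at 12:42 + 60 min = 13:42.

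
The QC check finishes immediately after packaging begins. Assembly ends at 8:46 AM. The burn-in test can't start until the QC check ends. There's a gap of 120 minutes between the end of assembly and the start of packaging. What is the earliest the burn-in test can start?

10:46 AM

Packaging starts at 8:46 AM + 120 min = 10:46 AM.
So the QC check ends at 10:46 AM.
The burn-in test is bounded by the QC check, so the earliest it can start is 10:46 AM.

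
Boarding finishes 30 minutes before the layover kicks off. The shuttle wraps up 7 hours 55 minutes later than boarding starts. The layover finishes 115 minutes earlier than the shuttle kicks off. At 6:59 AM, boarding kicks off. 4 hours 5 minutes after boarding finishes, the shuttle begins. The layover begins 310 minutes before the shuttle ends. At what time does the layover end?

11:24 AM

The shuttle ends at 6:59 AM + 475 min = 2:54 PM.
The layover starts at 2:54 PM − 310 min = 9:44 AM.
Boarding ends at 9:44 AM − 30 min = 9:14 AM.
The shuttle starts at 9:14 AM + 245 min = 1:19 PM.
The layover ends at 1:19 PM − 115 min = 11:24 AM.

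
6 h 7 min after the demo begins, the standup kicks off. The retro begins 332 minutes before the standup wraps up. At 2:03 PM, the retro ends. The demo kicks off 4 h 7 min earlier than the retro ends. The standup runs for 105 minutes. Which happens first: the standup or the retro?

The demo starts at 2:03 PM − 247 min = 9:56 AM.
The standup starts at 9:56 AM + 367 min = 4:03 PM.
The standup ends at 4:03 PM + 105 min = 5:48 PM.
The retro starts at 5:48 PM − 332 min = 12:16 PM.
The standup starts at 4:03 PM and the retro starts at 12:16 PM, so the retro is first.

the retro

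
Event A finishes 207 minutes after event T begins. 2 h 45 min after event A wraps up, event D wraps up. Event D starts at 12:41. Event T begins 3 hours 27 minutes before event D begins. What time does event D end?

Event T starts at 12:41 − 207 min = 09:14.
Event A ends at 09:14 + 207 min = 12:41.
Event D ends at 12:41 + 165 min = 15:26.

15:26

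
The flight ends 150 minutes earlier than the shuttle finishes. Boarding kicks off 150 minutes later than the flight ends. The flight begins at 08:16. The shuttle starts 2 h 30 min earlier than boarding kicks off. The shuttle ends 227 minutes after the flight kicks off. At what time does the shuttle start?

09:33

The shuttle ends at 08:16 + 227 min = 12:03.
The flight ends at 12:03 − 150 min = 09:33.
Boarding starts at 09:33 + 150 min = 12:03.
The shuttle starts at 12:03 − 150 min = 09:33.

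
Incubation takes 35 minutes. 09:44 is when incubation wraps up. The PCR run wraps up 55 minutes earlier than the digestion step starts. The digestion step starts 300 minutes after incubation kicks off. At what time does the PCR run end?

13:14

Incubation starts at 09:44 − 35 min = 09:09.
The digestion step starts at 09:09 + 300 min = 14:09.
The PCR run ends at 14:09 − 55 min = 13:14.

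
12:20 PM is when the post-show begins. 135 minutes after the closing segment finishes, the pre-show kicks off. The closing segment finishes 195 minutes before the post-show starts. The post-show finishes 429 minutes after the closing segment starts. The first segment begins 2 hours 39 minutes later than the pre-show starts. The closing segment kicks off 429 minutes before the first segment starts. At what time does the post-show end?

The closing segment ends at 12:20 PM − 195 min = 9:05 AM.
The pre-show starts at 9:05 AM + 135 min = 11:20 AM.
The first segment starts at 11:20 AM + 159 min = 1:59 PM.
The closing segment starts at 1:59 PM − 429 min = 6:50 AM.
The post-show ends at 6:50 AM + 429 min = 1:59 PM.

1:59 PM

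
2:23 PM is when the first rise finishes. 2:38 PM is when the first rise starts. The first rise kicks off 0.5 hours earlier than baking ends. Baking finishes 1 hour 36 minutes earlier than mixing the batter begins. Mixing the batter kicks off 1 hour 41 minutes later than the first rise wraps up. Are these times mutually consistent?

Mixing the batter starts at 2:23 PM + 101 min = 4:04 PM.
Baking ends at 4:04 PM − 96 min = 2:28 PM.
The first rise starts at 2:28 PM − 30 min = 1:58 PM.
But the first rise is also said to start at 2:38 PM — a 40-minute conflict.

No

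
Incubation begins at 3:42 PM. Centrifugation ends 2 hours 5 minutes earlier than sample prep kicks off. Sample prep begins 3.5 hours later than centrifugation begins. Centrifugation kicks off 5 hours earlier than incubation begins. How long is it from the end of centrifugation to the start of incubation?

3 h 35 min

Centrifugation starts at 3:42 PM − 300 min = 10:42 AM.
Sample prep starts at 10:42 AM + 210 min = 2:12 PM.
Centrifugation ends at 2:12 PM − 125 min = 12:07 PM.
From 12:07 PM to 3:42 PM is 3 h 35 min.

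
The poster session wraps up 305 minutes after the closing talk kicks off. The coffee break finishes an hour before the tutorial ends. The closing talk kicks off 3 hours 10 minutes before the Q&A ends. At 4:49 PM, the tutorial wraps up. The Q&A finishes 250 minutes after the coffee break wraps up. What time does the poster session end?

9:54 PM

The coffee break ends at 4:49 PM − 60 min = 3:49 PM.
The Q&A ends at 3:49 PM + 250 min = 7:59 PM.
The closing talk starts at 7:59 PM − 190 min = 4:49 PM.
The poster session ends at 4:49 PM + 305 min = 9:54 PM.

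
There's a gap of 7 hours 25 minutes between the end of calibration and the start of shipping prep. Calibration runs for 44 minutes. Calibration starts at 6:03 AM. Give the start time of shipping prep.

2:12 PM

Calibration ends at 6:03 AM + 44 min = 6:47 AM.
Shipping prep starts at 6:47 AM + 445 min = 2:12 PM.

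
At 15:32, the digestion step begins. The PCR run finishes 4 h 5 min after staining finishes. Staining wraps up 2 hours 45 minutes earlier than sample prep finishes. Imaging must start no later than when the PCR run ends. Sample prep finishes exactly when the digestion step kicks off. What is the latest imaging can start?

Sample prep ends at 15:32.
Staining ends at 15:32 − 165 min = 12:47.
The PCR run ends at 12:47 + 245 min = 16:52.
Imaging is bounded by the PCR run, so the latest it can start is 16:52.

16:52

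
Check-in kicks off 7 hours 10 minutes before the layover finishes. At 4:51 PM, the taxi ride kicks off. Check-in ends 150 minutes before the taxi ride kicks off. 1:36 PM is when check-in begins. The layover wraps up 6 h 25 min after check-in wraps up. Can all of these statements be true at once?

Yes

Check-in ends at 4:51 PM − 150 min = 2:21 PM.
The layover ends at 2:21 PM + 385 min = 8:46 PM.
Check-in starts at 8:46 PM − 430 min = 1:36 PM.
That matches the stated 1:36 PM, so the schedule is consistent.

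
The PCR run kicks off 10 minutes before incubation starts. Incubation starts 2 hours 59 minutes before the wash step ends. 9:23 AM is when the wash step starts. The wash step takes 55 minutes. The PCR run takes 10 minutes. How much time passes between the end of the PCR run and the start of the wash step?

The wash step ends at 9:23 AM + 55 min = 10:18 AM.
Incubation starts at 10:18 AM − 179 min = 7:19 AM.
The PCR run starts at 7:19 AM − 10 min = 7:09 AM.
The PCR run ends at 7:09 AM + 10 min = 7:19 AM.
From 7:19 AM to 9:23 AM is 124 minutes.

124 minutes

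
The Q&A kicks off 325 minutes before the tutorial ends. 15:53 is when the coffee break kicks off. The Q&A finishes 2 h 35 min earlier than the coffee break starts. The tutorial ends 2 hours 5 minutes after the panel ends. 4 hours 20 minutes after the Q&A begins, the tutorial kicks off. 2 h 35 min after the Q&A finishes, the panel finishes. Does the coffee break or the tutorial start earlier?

the coffee break

The Q&A ends at 15:53 − 155 min = 13:18.
The panel ends at 13:18 + 155 min = 15:53.
The tutorial ends at 15:53 + 125 min = 17:58.
The Q&A starts at 17:58 − 325 min = 12:33.
The tutorial starts at 12:33 + 260 min = 16:53.
The coffee break starts at 15:53 and the tutorial starts at 16:53, so the coffee break is first.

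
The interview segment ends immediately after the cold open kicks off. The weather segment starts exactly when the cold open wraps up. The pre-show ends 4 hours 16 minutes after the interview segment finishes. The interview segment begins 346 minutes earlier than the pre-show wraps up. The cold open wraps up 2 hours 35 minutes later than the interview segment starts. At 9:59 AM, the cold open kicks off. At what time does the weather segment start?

The interview segment ends at 9:59 AM.
The pre-show ends at 9:59 AM + 256 min = 2:15 PM.
The interview segment starts at 2:15 PM − 346 min = 8:29 AM.
The cold open ends at 8:29 AM + 155 min = 11:04 AM.
So the weather segment starts at 11:04 AM.

11:04 AM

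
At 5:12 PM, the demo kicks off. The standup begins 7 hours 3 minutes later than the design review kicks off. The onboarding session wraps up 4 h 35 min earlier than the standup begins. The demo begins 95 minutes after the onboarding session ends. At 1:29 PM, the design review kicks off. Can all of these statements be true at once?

No

The standup starts at 1:29 PM + 423 min = 8:32 PM.
The onboarding session ends at 8:32 PM − 275 min = 3:57 PM.
The demo starts at 3:57 PM + 95 min = 5:32 PM.
But the demo is also said to start at 5:12 PM — a 20-minute conflict.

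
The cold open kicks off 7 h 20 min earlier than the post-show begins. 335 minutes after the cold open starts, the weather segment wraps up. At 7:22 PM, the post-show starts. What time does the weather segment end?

The cold open starts at 7:22 PM − 440 min = 12:02 PM.
The weather segment ends at 12:02 PM + 335 min = 5:37 PM.

5:37 PM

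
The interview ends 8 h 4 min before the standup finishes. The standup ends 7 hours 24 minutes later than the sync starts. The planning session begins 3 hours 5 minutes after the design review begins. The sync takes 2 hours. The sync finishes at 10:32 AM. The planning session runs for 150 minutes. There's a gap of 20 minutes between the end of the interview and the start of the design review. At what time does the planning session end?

The sync starts at 10:32 AM − 120 min = 8:32 AM.
The standup ends at 8:32 AM + 444 min = 3:56 PM.
The interview ends at 3:56 PM − 484 min = 7:52 AM.
The design review starts at 7:52 AM + 20 min = 8:12 AM.
The planning session starts at 8:12 AM + 185 min = 11:17 AM.
The planning session ends at 11:17 AM + 150 min = 1:47 PM.

1:47 PM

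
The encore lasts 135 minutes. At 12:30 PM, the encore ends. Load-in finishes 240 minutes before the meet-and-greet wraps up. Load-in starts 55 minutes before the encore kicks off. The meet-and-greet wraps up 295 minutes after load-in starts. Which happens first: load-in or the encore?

The encore starts at 12:30 PM − 135 min = 10:15 AM.
Load-in starts at 10:15 AM − 55 min = 9:20 AM.
Load-in starts at 9:20 AM and the encore starts at 10:15 AM, so load-in is first.

load-in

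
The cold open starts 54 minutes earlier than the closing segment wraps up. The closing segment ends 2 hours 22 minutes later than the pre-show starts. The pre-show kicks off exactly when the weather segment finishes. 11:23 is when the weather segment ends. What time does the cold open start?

12:51

The pre-show starts at 11:23.
The closing segment ends at 11:23 + 142 min = 13:45.
The cold open starts at 13:45 − 54 min = 12:51.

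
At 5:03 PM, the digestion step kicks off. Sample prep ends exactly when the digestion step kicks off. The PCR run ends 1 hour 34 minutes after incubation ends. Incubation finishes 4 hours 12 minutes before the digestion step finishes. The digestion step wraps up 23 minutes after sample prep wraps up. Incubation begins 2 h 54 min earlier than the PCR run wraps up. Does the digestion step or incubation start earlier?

Sample prep ends at 5:03 PM.
The digestion step ends at 5:03 PM + 23 min = 5:26 PM.
Incubation ends at 5:26 PM − 252 min = 1:14 PM.
The PCR run ends at 1:14 PM + 94 min = 2:48 PM.
Incubation starts at 2:48 PM − 174 min = 11:54 AM.
The digestion step starts at 5:03 PM and incubation starts at 11:54 AM, so incubation is first.

incubation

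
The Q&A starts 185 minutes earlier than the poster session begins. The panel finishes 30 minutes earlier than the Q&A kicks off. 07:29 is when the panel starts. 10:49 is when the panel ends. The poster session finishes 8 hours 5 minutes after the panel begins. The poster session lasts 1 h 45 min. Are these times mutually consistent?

No

The poster session ends at 07:29 + 485 min = 15:34.
The poster session starts at 15:34 − 105 min = 13:49.
The Q&A starts at 13:49 − 185 min = 10:44.
The panel ends at 10:44 − 30 min = 10:14.
But the panel is also said to end at 10:49 — a 35-minute conflict.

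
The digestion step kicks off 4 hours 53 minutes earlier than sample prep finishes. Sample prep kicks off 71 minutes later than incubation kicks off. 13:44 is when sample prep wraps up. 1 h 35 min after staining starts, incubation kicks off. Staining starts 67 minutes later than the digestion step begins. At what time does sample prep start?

The digestion step starts at 13:44 − 293 min = 08:51.
Staining starts at 08:51 + 67 min = 09:58.
Incubation starts at 09:58 + 95 min = 11:33.
Sample prep starts at 11:33 + 71 min = 12:44.

12:44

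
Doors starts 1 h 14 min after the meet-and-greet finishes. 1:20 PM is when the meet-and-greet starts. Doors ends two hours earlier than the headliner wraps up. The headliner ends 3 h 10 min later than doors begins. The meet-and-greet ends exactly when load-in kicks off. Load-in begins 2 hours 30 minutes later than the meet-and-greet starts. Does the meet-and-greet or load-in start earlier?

the meet-and-greet

Load-in starts at 1:20 PM + 150 min = 3:50 PM.
The meet-and-greet starts at 1:20 PM and load-in starts at 3:50 PM, so the meet-and-greet is first.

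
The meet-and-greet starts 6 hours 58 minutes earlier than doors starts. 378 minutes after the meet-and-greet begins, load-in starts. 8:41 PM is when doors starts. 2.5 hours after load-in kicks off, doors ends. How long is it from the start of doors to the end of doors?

The meet-and-greet starts at 8:41 PM − 418 min = 1:43 PM.
Load-in starts at 1:43 PM + 378 min = 8:01 PM.
Doors ends at 8:01 PM + 150 min = 10:31 PM.
From 8:41 PM to 10:31 PM is 110 minutes.

110 minutes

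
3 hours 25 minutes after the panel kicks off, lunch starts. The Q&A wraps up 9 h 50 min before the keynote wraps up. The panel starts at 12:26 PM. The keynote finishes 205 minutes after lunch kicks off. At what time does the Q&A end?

9:26 AM

Lunch starts at 12:26 PM + 205 min = 3:51 PM.
The keynote ends at 3:51 PM + 205 min = 7:16 PM.
The Q&A ends at 7:16 PM − 590 min = 9:26 AM.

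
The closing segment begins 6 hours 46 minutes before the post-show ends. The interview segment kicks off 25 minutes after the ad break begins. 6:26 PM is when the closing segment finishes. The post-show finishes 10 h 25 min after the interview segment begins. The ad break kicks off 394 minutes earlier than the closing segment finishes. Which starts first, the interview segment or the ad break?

the ad break

The ad break starts at 6:26 PM − 394 min = 11:52 AM.
The interview segment starts at 11:52 AM + 25 min = 12:17 PM.
The interview segment starts at 12:17 PM and the ad break starts at 11:52 AM, so the ad break is first.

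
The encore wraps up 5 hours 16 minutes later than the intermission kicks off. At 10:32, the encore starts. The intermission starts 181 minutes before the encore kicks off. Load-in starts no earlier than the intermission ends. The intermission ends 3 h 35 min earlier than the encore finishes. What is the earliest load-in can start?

09:12

The intermission starts at 10:32 − 181 min = 07:31.
The encore ends at 07:31 + 316 min = 12:47.
The intermission ends at 12:47 − 215 min = 09:12.
Load-in is bounded by the intermission, so the earliest it can start is 09:12.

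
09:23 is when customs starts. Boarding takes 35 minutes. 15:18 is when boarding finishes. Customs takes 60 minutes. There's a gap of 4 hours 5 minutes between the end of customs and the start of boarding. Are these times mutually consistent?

No

Customs ends at 09:23 + 60 min = 10:23.
Boarding starts at 10:23 + 245 min = 14:28.
Boarding ends at 14:28 + 35 min = 15:03.
But boarding is also said to end at 15:18 — a 15-minute conflict.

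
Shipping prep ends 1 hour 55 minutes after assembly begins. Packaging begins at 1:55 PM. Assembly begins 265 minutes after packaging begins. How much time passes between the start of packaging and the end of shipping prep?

6 hours 20 minutes

Assembly starts at 1:55 PM + 265 min = 6:20 PM.
Shipping prep ends at 6:20 PM + 115 min = 8:15 PM.
From 1:55 PM to 8:15 PM is 6 hours 20 minutes.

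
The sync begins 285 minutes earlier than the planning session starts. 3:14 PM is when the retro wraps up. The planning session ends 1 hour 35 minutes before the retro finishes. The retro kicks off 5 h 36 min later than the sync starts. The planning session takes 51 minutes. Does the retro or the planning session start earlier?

The planning session ends at 3:14 PM − 95 min = 1:39 PM.
The planning session starts at 1:39 PM − 51 min = 12:48 PM.
The sync starts at 12:48 PM − 285 min = 8:03 AM.
The retro starts at 8:03 AM + 336 min = 1:39 PM.
The retro starts at 1:39 PM and the planning session starts at 12:48 PM, so the planning session is first.

the planning session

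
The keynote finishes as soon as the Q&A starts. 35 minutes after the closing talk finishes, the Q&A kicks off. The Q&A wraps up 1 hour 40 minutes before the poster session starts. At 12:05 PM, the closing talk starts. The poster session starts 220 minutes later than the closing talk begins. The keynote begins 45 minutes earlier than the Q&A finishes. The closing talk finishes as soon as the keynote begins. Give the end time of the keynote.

1:55 PM

The poster session starts at 12:05 PM + 220 min = 3:45 PM.
The Q&A ends at 3:45 PM − 100 min = 2:05 PM.
The keynote starts at 2:05 PM − 45 min = 1:20 PM.
So the closing talk ends at 1:20 PM.
The Q&A starts at 1:20 PM + 35 min = 1:55 PM.
So the keynote ends at 1:55 PM.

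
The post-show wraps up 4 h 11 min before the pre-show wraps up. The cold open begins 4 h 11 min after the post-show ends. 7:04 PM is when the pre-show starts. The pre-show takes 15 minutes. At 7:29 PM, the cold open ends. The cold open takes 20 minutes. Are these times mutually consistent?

No

The pre-show ends at 7:04 PM + 15 min = 7:19 PM.
The post-show ends at 7:19 PM − 251 min = 3:08 PM.
The cold open starts at 3:08 PM + 251 min = 7:19 PM.
The cold open ends at 7:19 PM + 20 min = 7:39 PM.
But the cold open is also said to end at 7:29 PM — a 10-minute conflict.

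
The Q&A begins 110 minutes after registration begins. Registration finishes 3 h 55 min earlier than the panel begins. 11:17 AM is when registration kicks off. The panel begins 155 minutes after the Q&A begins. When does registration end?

The Q&A starts at 11:17 AM + 110 min = 1:07 PM.
The panel starts at 1:07 PM + 155 min = 3:42 PM.
Registration ends at 3:42 PM − 235 min = 11:47 AM.

11:47 AM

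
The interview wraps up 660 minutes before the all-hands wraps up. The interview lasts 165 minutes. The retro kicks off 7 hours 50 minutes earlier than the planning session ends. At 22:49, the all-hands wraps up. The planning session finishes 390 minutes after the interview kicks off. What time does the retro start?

The interview ends at 22:49 − 660 min = 11:49.
The interview starts at 11:49 − 165 min = 09:04.
The planning session ends at 09:04 + 390 min = 15:34.
The retro starts at 15:34 − 470 min = 07:44.

07:44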